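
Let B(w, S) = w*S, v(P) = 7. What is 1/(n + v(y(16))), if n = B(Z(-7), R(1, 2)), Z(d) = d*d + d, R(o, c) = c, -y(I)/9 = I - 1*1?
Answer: 1/91 ≈ 0.010989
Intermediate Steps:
y(I) = 9 - 9*I (y(I) = -9*(I - 1*1) = -9*(I - 1) = -9*(-1 + I) = 9 - 9*I)
Z(d) = d + d**2 (Z(d) = d**2 + d = d + d**2)
B(w, S) = S*w
n = 84 (n = 2*(-7*(1 - 7)) = 2*(-7*(-6)) = 2*42 = 84)
1/(n + v(y(16))) = 1/(84 + 7) = 1/91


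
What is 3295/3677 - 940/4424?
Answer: 2780175/4066762 ≈ 0.68363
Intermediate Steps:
3295/3677 - 940/4424 = 3295*(1/3677) - 940*1/4424 = 3295/3677 - 235/1106 = 2780175/4066762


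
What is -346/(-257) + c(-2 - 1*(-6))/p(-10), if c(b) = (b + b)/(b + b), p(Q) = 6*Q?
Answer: 20503/15420 ≈ 1.3296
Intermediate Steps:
c(b) = 1 (c(b) = (2*b)/((2*b)) = (2*b)*(1/(2*b)) = 1)
-346/(-257) + c(-2 - 1*(-6))/p(-10) = -346/(-257) + 1/(6*(-10)) = -346*(-1/257) + 1/(-60) = 346/257 + 1*(-1/60) = 346/257 - 1/60 = 20503/15420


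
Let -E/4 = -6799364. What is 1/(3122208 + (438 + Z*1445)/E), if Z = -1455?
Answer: 27197456/84916112600811 ≈ 3.2029e-7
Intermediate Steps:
E = 27197456 (E = -4*(-6799364) = 27197456)
1/(3122208 + (438 + Z*1445)/E) = 1/(3122208 + (438 - 1455*1445)/27197456) = 1/(3122208 + (438 - 2102475)*(1/27197456)) = 1/(3122208 - 2102037*1/27197456) = 1/(3122208 - 2102037/27197456) = 1/(84916112600811/27197456) = 27197456/84916112600811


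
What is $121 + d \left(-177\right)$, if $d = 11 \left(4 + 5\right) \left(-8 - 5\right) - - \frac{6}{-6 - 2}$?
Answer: $\frac{912211}{4} \approx 2.2805 \cdot 10^{5}$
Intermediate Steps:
$d = - \frac{5151}{4}$ ($d = 11 \cdot 9 \left(-13\right) - - \frac{6}{-8} = 11 \left(-117\right) - \left(-6\right) \left(- \frac{1}{8}\right) = -1287 - \frac{3}{4} = - \frac{5151}{4} \approx -1287.8$)
$121 + d \left(-177\right) = 121 - - \frac{911727}{4} = 121 + \frac{911727}{4} = \frac{912211}{4}$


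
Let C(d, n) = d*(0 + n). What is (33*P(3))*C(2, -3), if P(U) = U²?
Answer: -1782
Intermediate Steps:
C(d, n) = d*n
(33*P(3))*C(2, -3) = (33*3²)*(2*(-3)) = (33*9)*(-6) = 297*(-6) = -1782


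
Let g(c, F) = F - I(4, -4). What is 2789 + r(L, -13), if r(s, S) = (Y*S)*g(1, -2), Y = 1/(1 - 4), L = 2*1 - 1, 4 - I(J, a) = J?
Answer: 8341/3 ≈ 2780.3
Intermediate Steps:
I(J, a) = 4 - J
g(c, F) = F (g(c, F) = F - (4 - 1*4) = F - (4 - 4) = F - 1*0 = F + 0 = F)
L = 1 (L = 2 - 1 = 1)
Y = -⅓ (Y = 1/(-3) = -⅓ ≈ -0.33333)
r(s, S) = 2*S/3 (r(s, S) = -S/3*(-2) = 2*S/3)
2789 + r(L, -13) = 2789 + (⅔)*(-13) = 2789 - 26/3 = 8341/3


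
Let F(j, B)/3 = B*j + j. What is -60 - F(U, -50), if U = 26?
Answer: 3762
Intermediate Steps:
F(j, B) = 3*j + 3*B*j (F(j, B) = 3*(B*j + j) = 3*(j + B*j) = 3*j + 3*B*j)
-60 - F(U, -50) = -60 - 3*26*(1 - 50) = -60 - 3*26*(-49) = -60 - 1*(-3822) = -60 + 3822 = 3762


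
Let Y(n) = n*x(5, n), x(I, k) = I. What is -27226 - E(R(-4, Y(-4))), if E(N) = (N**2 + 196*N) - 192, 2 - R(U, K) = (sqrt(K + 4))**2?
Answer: -30886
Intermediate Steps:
Y(n) = 5*n (Y(n) = n*5 = 5*n)
R(U, K) = -2 - K (R(U, K) = 2 - (sqrt(K + 4))**2 = 2 - (sqrt(4 + K))**2 = 2 - (4 + K) = 2 + (-4 - K) = -2 - K)
E(N) = -192 + N**2 + 196*N
-27226 - E(R(-4, Y(-4))) = -27226 - (-192 + (-2 - 5*(-4))**2 + 196*(-2 - 5*(-4))) = -27226 - (-192 + (-2 - 1*(-20))**2 + 196*(-2 - 1*(-20))) = -27226 - (-192 + (-2 + 20)**2 + 196*(-2 + 20)) = -27226 - (-192 + 18**2 + 196*18) = -27226 - (-192 + 324 + 3528) = -27226 - 1*3660 = -27226 - 3660 = -30886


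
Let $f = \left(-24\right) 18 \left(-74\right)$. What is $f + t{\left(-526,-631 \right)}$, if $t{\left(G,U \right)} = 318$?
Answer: $32286$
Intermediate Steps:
$f = 31968$ ($f = \left(-432\right) \left(-74\right) = 31968$)
$f + t{\left(-526,-631 \right)} = 31968 + 318 = 32286$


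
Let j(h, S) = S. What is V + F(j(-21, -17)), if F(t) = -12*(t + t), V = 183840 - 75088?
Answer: 109160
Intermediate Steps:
V = 108752
F(t) = -24*t
V + F(j(-21, -17)) = 108752 - 24*(-17) = 108752 + 408 = 109160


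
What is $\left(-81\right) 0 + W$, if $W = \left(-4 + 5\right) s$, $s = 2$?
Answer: $2$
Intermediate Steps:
$W = 2$ ($W = \left(-4 + 5\right) 2 = 1 \cdot 2 = 2$)
$\left(-81\right) 0 + W = \left(-81\right) 0 + 2 = 0 + 2 = 2$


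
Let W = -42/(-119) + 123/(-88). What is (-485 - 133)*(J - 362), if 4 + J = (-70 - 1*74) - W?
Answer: 235271673/748 ≈ 3.1453e+5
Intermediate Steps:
W = -1563/1496 (W = -42*(-1/119) + 123*(-1/88) = 6/17 - 123/88 = -1563/1496 ≈ -1.0448)
J = -219845/1496 (J = -4 + ((-70 - 1*74) - 1*(-1563/1496)) = -4 + ((-70 - 74) + 1563/1496) = -4 + (-144 + 1563/1496) = -4 - 213861/1496 = -219845/1496 ≈ -146.96)
(-485 - 133)*(J - 362) = (-485 - 133)*(-219845/1496 - 362) = -618*(-761397/1496) = 235271673/748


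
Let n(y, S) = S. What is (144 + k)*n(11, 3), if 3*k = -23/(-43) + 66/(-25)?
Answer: 462137/1075 ≈ 429.90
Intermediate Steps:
k = -2263/3225 (k = (-23/(-43) + 66/(-25))/3 = (-23*(-1/43) + 66*(-1/25))/3 = (23/43 - 66/25)/3 = (⅓)*(-2263/1075) = -2263/3225 ≈ -0.70170)
(144 + k)*n(11, 3) = (144 - 2263/3225)*3 = (462137/3225)*3 = 462137/1075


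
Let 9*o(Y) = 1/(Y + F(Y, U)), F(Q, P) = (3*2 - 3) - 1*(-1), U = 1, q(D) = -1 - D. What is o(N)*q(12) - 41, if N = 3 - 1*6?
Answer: -382/9 ≈ -42.444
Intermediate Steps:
N = -3 (N = 3 - 6 = -3)
F(Q, P) = 4 (F(Q, P) = (6 - 3) + 1 = 3 + 1 = 4)
o(Y) = 1/(9*(4 + Y)) (o(Y) = 1/(9*(Y + 4)) = 1/(9*(4 + Y)))
o(N)*q(12) - 41 = (1/(9*(4 - 3)))*(-1 - 1*12) - 41 = ((⅑)/1)*(-1 - 12) - 41 = ((⅑)*1)*(-13) - 41 = (⅑)*(-13) - 41 = -13/9 - 41 = -382/9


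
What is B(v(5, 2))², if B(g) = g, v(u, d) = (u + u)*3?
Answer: 900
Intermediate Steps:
v(u, d) = 6*u (v(u, d) = (2*u)*3 = 6*u)
B(v(5, 2))² = (6*5)² = 30² = 900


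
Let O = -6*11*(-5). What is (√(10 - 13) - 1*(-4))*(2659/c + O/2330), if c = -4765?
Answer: -1849208/1110245 - 462302*I*√3/1110245 ≈ -1.6656 - 0.72122*I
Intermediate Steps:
O = 330 (O = -66*(-5) = 330)
(√(10 - 13) - 1*(-4))*(2659/c + O/2330) = (√(10 - 13) - 1*(-4))*(2659/(-4765) + 330/2330) = (√(-3) + 4)*(2659*(-1/4765) + 330*(1/2330)) = (I*√3 + 4)*(-2659/4765 + 33/233) = (4 + I*√3)*(-462302/1110245) = -1849208/1110245 - 462302*I*√3/1110245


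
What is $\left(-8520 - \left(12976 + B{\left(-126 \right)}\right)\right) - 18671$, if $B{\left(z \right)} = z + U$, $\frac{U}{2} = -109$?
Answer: $-39823$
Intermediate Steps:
$U = -218$ ($U = 2 \left(-109\right) = -218$)
$B{\left(z \right)} = -218 + z$ ($B{\left(z \right)} = z - 218 = -218 + z$)
$\left(-8520 - \left(12976 + B{\left(-126 \right)}\right)\right) - 18671 = \left(-8520 - 12632\right) - 18671 = -21152 - 18671 = -39823$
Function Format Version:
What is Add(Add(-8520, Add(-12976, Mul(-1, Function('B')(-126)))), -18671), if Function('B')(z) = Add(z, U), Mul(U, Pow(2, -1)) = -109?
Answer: -39823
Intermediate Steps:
U = -218 (U = Mul(2, -109) = -218)
Function('B')(z) = Add(-218, z) (Function('B')(z) = Add(z, -218) = Add(-218, z))
Add(Add(-8520, Add(-12976, Mul(-1, Function('B')(-126)))), -18671) = Add(Add(-8520, Add(-12976, Mul(-1, Add(-218, -126)))), -18671) = Add(Add(-8520, Add(-12976, Mul(-1, -344))), -18671) = Add(Add(-8520, Add(-12976, 344)), -18671) = Add(Add(-8520, -12632), -18671) = Add(-21152, -18671) = -39823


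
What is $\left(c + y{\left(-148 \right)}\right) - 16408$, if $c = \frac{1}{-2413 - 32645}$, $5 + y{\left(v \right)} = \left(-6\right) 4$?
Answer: $- \frac{576248347}{35058} \approx -16437.0$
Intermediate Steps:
$y{\left(v \right)} = -29$ ($y{\left(v \right)} = -5 - 24 = -29$)
$c = - \frac{1}{35058}$ ($c = \frac{1}{-35058} = - \frac{1}{35058} \approx -2.8524 \cdot 10^{-5}$)
$\left(c + y{\left(-148 \right)}\right) - 16408 = \left(- \frac{1}{35058} - 29\right) - 16408 = - \frac{1016683}{35058} - 16408 = - \frac{576248347}{35058}$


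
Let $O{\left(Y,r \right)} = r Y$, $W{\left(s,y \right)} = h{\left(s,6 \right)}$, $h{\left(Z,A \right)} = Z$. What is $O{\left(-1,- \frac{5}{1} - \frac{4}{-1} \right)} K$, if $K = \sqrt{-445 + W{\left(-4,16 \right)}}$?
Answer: $i \sqrt{449} \approx 21.19 i$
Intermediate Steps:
$W{\left(s,y \right)} = s$
$O{\left(Y,r \right)} = Y r$
$K = i \sqrt{449}$ ($K = \sqrt{-445 - 4} = \sqrt{-449} = i \sqrt{449} \approx 21.19 i$)
$O{\left(-1,- \frac{5}{1} - \frac{4}{-1} \right)} K = - (- \frac{5}{1} - \frac{4}{-1}) i \sqrt{449} = - (\left(-5\right) 1 - -4) i \sqrt{449} = - (-5 + 4) i \sqrt{449} = \left(-1\right) \left(-1\right) i \sqrt{449} = 1 i \sqrt{449} = i \sqrt{449}$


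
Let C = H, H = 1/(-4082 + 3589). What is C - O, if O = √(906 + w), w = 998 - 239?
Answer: -1/493 - 3*√185 ≈ -40.806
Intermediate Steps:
w = 759
H = -1/493 (H = 1/(-493) = -1/493 ≈ -0.0020284)
C = -1/493 ≈ -0.0020284
O = 3*√185 (O = √(906 + 759) = √1665 = 3*√185 ≈ 40.804)
C - O = -1/493 - 3*√185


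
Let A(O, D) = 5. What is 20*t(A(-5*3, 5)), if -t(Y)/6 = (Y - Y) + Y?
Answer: -600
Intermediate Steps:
t(Y) = -6*Y (t(Y) = -6*((Y - Y) + Y) = -6*(0 + Y) = -6*Y)
20*t(A(-5*3, 5)) = 20*(-6*5) = 20*(-30) = -600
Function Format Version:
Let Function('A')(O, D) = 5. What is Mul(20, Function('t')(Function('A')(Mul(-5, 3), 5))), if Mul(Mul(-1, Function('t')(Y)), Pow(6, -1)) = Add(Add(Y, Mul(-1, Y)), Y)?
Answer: -600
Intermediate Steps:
Function('t')(Y) = Mul(-6, Y) (Function('t')(Y) = Mul(-6, Add(Add(Y, Mul(-1, Y)), Y)) = Mul(-6, Add(0, Y)) = Mul(-6, Y))
Mul(20, Function('t')(Function('A')(Mul(-5, 3), 5))) = Mul(20, Mul(-6, 5)) = Mul(20, -30) = -600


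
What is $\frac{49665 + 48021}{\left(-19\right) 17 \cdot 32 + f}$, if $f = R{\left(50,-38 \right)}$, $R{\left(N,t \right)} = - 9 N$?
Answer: $- \frac{48843}{5393} \approx -9.0567$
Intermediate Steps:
$f = -450$ ($f = \left(-9\right) 50 = -450$)
$\frac{49665 + 48021}{\left(-19\right) 17 \cdot 32 + f} = \frac{49665 + 48021}{\left(-19\right) 17 \cdot 32 - 450} = \frac{97686}{\left(-323\right) 32 - 450} = \frac{97686}{-10336 - 450} = \frac{97686}{-10786} = 97686 \left(- \frac{1}{10786}\right) = - \frac{48843}{5393}$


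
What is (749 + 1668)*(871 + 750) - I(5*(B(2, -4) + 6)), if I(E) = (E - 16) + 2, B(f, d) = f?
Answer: 3917931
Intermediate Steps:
I(E) = -14 + E (I(E) = (-16 + E) + 2 = -14 + E)
(749 + 1668)*(871 + 750) - I(5*(B(2, -4) + 6)) = (749 + 1668)*(871 + 750) - (-14 + 5*(2 + 6)) = 2417*1621 - (-14 + 5*8) = 3917957 - (-14 + 40) = 3917957 - 1*26 = 3917957 - 26 = 3917931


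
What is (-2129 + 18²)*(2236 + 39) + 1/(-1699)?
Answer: -6976731126/1699 ≈ -4.1064e+6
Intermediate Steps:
(-2129 + 18²)*(2236 + 39) + 1/(-1699) = (-2129 + 324)*2275 - 1/1699 = -1805*2275 - 1/1699 = -4106375 - 1/1699 = -6976731126/1699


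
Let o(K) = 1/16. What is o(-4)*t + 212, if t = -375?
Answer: 3017/16 ≈ 188.56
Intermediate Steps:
o(K) = 1/16
o(-4)*t + 212 = (1/16)*(-375) + 212 = -375/16 + 212 = 3017/16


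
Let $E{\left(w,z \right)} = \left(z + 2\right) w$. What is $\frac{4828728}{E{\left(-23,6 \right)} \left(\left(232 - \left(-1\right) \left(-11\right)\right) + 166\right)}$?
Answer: $- \frac{4679}{69} \approx -67.812$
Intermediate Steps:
$E{\left(w,z \right)} = w \left(2 + z\right)$ ($E{\left(w,z \right)} = \left(2 + z\right) w = w \left(2 + z\right)$)
$\frac{4828728}{E{\left(-23,6 \right)} \left(\left(232 - \left(-1\right) \left(-11\right)\right) + 166\right)} = \frac{4828728}{- 23 \left(2 + 6\right) \left(\left(232 - \left(-1\right) \left(-11\right)\right) + 166\right)} = \frac{4828728}{\left(-23\right) 8 \left(\left(232 - 11\right) + 166\right)} = \frac{4828728}{\left(-184\right) \left(\left(232 - 11\right) + 166\right)} = \frac{4828728}{\left(-184\right) \left(221 + 166\right)} = \frac{4828728}{\left(-184\right) 387} = \frac{4828728}{-71208} = 4828728 \left(- \frac{1}{71208}\right) = - \frac{4679}{69}$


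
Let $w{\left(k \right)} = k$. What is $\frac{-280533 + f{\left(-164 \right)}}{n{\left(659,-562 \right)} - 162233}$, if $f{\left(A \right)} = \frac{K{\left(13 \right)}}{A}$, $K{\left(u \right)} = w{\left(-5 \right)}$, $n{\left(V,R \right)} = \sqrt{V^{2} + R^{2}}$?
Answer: $\frac{7463919659831}{4316282570896} + \frac{230037035 \sqrt{30005}}{4316282570896} \approx 1.7385$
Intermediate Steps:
$n{\left(V,R \right)} = \sqrt{R^{2} + V^{2}}$
$K{\left(u \right)} = -5$
$f{\left(A \right)} = - \frac{5}{A}$
$\frac{-280533 + f{\left(-164 \right)}}{n{\left(659,-562 \right)} - 162233} = \frac{-280533 - \frac{5}{-164}}{\sqrt{\left(-562\right)^{2} + 659^{2}} - 162233} = \frac{-280533 - - \frac{5}{164}}{\sqrt{315844 + 434281} - 162233} = \frac{-280533 + \frac{5}{164}}{\sqrt{750125} - 162233} = - \frac{46007407}{164 \left(5 \sqrt{30005} - 162233\right)} = - \frac{46007407}{164 \left(-162233 + 5 \sqrt{30005}\right)}$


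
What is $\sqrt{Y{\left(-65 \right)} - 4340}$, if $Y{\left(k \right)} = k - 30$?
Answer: $i \sqrt{4435} \approx 66.596 i$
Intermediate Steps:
$Y{\left(k \right)} = -30 + k$ ($Y{\left(k \right)} = k - 30 = -30 + k$)
$\sqrt{Y{\left(-65 \right)} - 4340} = \sqrt{\left(-30 - 65\right) - 4340} = \sqrt{-95 - 4340} = \sqrt{-4435} = i \sqrt{4435}$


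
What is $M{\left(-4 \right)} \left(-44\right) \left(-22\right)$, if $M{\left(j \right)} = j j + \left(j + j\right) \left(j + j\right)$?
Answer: $77440$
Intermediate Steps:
$M{\left(j \right)} = 5 j^{2}$ ($M{\left(j \right)} = j^{2} + 2 j 2 j = j^{2} + 4 j^{2} = 5 j^{2}$)
$M{\left(-4 \right)} \left(-44\right) \left(-22\right) = 5 \left(-4\right)^{2} \left(-44\right) \left(-22\right) = 5 \cdot 16 \left(-44\right) \left(-22\right) = 80 \left(-44\right) \left(-22\right) = \left(-3520\right) \left(-22\right) = 77440$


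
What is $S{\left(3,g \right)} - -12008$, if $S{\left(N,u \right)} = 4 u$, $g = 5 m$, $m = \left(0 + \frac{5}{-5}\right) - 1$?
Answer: $11968$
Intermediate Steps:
$m = -2$ ($m = \left(0 + 5 \left(- \frac{1}{5}\right)\right) - 1 = \left(0 - 1\right) - 1 = -1 - 1 = -2$)
$g = -10$ ($g = 5 \left(-2\right) = -10$)
$S{\left(3,g \right)} - -12008 = 4 \left(-10\right) - -12008 = -40 + 12008 = 11968$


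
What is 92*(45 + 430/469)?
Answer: 1981220/469 ≈ 4224.4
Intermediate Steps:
92*(45 + 430/469) = 92*(21535/469) = 1981220/469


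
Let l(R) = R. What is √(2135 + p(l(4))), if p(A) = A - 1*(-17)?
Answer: 14*√11 ≈ 46.433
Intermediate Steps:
p(A) = 17 + A (p(A) = A + 17 = 17 + A)
√(2135 + p(l(4))) = √(2135 + (17 + 4)) = √(2135 + 21) = √2156 = 14*√11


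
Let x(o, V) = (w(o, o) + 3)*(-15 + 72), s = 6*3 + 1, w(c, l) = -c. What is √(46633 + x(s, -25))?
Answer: √45721 ≈ 213.82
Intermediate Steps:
s = 19 (s = 18 + 1 = 19)
x(o, V) = 171 - 57*o (x(o, V) = (-o + 3)*(-15 + 72) = (3 - o)*57 = 171 - 57*o)
√(46633 + x(s, -25)) = √(46633 + (171 - 57*19)) = √(46633 + (171 - 1083)) = √(46633 - 912) = √45721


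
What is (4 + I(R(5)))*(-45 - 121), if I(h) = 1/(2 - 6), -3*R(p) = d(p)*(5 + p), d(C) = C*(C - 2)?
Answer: -1245/2 ≈ -622.50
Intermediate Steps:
d(C) = C*(-2 + C)
R(p) = -p*(-2 + p)*(5 + p)/3
I(h) = -1/4 (I(h) = 1/(-4) = -1/4)
(4 + I(R(5)))*(-45 - 121) = (4 - 1/4)*(-45 - 121) = (15/4)*(-166) = -1245/2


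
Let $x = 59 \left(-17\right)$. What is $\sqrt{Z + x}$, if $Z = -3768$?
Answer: $i \sqrt{4771} \approx 69.072 i$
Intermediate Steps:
$x = -1003$
$\sqrt{Z + x} = \sqrt{-3768 - 1003} = \sqrt{-4771} = i \sqrt{4771}$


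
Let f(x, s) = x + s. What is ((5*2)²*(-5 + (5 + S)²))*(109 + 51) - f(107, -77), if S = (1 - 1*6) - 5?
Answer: 319970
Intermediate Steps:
S = -10 (S = (1 - 6) - 5 = -5 - 5 = -10)
f(x, s) = s + x
((5*2)²*(-5 + (5 + S)²))*(109 + 51) - f(107, -77) = ((5*2)²*(-5 + (5 - 10)²))*(109 + 51) - (-77 + 107) = (10²*(-5 + (-5)²))*160 - 1*30 = (100*(-5 + 25))*160 - 30 = (100*20)*160 - 30 = 2000*160 - 30 = 320000 - 30 = 319970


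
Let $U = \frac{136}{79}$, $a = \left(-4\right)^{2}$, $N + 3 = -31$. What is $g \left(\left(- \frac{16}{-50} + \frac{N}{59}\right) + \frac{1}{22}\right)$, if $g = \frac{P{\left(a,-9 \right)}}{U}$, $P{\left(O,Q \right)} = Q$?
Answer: $\frac{4863951}{4413200} \approx 1.1021$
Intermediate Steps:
$N = -34$ ($N = -3 - 31 = -34$)
$a = 16$
$U = \frac{136}{79}$ ($U = 136 \cdot \frac{1}{79} = \frac{136}{79} \approx 1.7215$)
$g = - \frac{711}{136}$ ($g = - \frac{9}{\frac{136}{79}} = \left(-9\right) \frac{79}{136} = - \frac{711}{136} \approx -5.2279$)
$g \left(\left(- \frac{16}{-50} + \frac{N}{59}\right) + \frac{1}{22}\right) = - \frac{711 \left(\left(- \frac{16}{-50} - \frac{34}{59}\right) + \frac{1}{22}\right)}{136} = - \frac{711 \left(\left(\left(-16\right) \left(- \frac{1}{50}\right) - \frac{34}{59}\right) + \frac{1}{22}\right)}{136} = - \frac{711 \left(\left(\frac{8}{25} - \frac{34}{59}\right) + \frac{1}{22}\right)}{136} = - \frac{711 \left(- \frac{378}{1475} + \frac{1}{22}\right)}{136} = \left(- \frac{711}{136}\right) \left(- \frac{6841}{32450}\right) = \frac{4863951}{4413200}$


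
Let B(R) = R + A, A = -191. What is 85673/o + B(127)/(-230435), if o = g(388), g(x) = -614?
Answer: -19742018459/141487090 ≈ -139.53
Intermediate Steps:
B(R) = -191 + R (B(R) = R - 191 = -191 + R)
o = -614
85673/o + B(127)/(-230435) = 85673/(-614) + (-191 + 127)/(-230435) = 85673*(-1/614) - 64*(-1/230435) = -85673/614 + 64/230435 = -19742018459/141487090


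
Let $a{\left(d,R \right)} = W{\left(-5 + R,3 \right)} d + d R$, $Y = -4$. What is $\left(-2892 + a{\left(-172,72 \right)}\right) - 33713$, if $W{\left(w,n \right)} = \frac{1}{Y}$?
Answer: $-48946$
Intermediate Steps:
$W{\left(w,n \right)} = - \frac{1}{4}$ ($W{\left(w,n \right)} = \frac{1}{-4} = - \frac{1}{4}$)
$a{\left(d,R \right)} = - \frac{d}{4} + R d$ ($a{\left(d,R \right)} = - \frac{d}{4} + d R = - \frac{d}{4} + R d$)
$\left(-2892 + a{\left(-172,72 \right)}\right) - 33713 = \left(-2892 - 172 \left(- \frac{1}{4} + 72\right)\right) - 33713 = \left(-2892 - 12341\right) - 33713 = -15233 - 33713 = -48946$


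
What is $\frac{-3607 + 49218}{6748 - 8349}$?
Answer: $- \frac{45611}{1601} \approx -28.489$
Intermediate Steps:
$\frac{-3607 + 49218}{6748 - 8349} = \frac{45611}{-1601} = 45611 \left(- \frac{1}{1601}\right) = - \frac{45611}{1601}$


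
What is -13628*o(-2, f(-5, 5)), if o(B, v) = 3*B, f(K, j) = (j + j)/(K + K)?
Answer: 81768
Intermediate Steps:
f(K, j) = j/K (f(K, j) = (2*j)/((2*K)) = (2*j)*(1/(2*K)) = j/K)
-13628*o(-2, f(-5, 5)) = -40884*(-2) = -13628*(-6) = 81768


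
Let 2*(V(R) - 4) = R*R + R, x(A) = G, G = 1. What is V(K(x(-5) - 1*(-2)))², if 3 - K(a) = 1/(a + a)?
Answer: 461041/5184 ≈ 88.935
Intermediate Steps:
x(A) = 1
K(a) = 3 - 1/(2*a) (K(a) = 3 - 1/(a + a) = 3 - 1/(2*a))
V(R) = 4 + R/2 + R²/2 (V(R) = 4 + (R*R + R)/2 = 4 + (R² + R)/2 = 4 + (R + R²)/2 = 4 + (R/2 + R²/2) = 4 + R/2 + R²/2)
V(K(x(-5) - 1*(-2)))² = (4 + (3 - 1/(2*(1 - 1*(-2))))/2 + (3 - 1/(2*(1 - 1*(-2))))²/2)² = (4 + (3 - 1/(2*(1 + 2)))/2 + (3 - 1/(2*(1 + 2)))²/2)² = (4 + (3 - ½/3)/2 + (3 - ½/3)²/2)² = (4 + (3 - ½*⅓)/2 + (3 - ½*⅓)²/2)² = (4 + (3 - ⅙)/2 + (3 - ⅙)²/2)² = (4 + (½)*(17/6) + (17/6)²/2)² = (4 + 17/12 + (½)*(289/36))² = (4 + 17/12 + 289/72)² = (679/72)² = 461041/5184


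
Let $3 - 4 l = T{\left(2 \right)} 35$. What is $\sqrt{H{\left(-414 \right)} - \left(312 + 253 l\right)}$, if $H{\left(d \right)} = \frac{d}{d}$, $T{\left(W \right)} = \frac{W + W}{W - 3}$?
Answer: $\frac{i \sqrt{37423}}{2} \approx 96.725 i$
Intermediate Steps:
$T{\left(W \right)} = \frac{2 W}{-3 + W}$
$l = \frac{143}{4}$ ($l = \frac{3}{4} - \frac{2 \cdot 2 \frac{1}{-3 + 2} \cdot 35}{4} = \frac{3}{4} - \frac{2 \cdot 2 \frac{1}{-1} \cdot 35}{4} = \frac{3}{4} - \frac{2 \cdot 2 \left(-1\right) 35}{4} = \frac{3}{4} - \frac{\left(-4\right) 35}{4} = \frac{3}{4} - -35 = \frac{3}{4} + 35 = \frac{143}{4} \approx 35.75$)
$H{\left(d \right)} = 1$
$\sqrt{H{\left(-414 \right)} - \left(312 + 253 l\right)} = \sqrt{1 - \frac{37427}{4}} = \sqrt{- \frac{37423}{4}} = \frac{i \sqrt{37423}}{2}$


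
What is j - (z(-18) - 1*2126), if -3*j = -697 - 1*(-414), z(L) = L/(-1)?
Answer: 6607/3 ≈ 2202.3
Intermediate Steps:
z(L) = -L (z(L) = L*(-1) = -L)
j = 283/3 (j = -(-697 - 1*(-414))/3 = -(-697 + 414)/3 = -1/3*(-283) = 283/3 ≈ 94.333)
j - (z(-18) - 1*2126) = 283/3 - (-1*(-18) - 1*2126) = 283/3 - (18 - 2126) = 283/3 - 1*(-2108) = 283/3 + 2108 = 6607/3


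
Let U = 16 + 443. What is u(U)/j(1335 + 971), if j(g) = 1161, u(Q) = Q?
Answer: 17/43 ≈ 0.39535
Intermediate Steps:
U = 459
u(U)/j(1335 + 971) = 459/1161 = 459*(1/1161) = 17/43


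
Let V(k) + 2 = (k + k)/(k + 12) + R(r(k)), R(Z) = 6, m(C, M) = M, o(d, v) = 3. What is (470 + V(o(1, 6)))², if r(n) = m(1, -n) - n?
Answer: 5626384/25 ≈ 2.2506e+5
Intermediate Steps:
r(n) = -2*n (r(n) = -n - n = -2*n)
V(k) = 4 + 2*k/(12 + k) (V(k) = -2 + ((k + k)/(k + 12) + 6) = -2 + ((2*k)/(12 + k) + 6) = -2 + (2*k/(12 + k) + 6) = -2 + (6 + 2*k/(12 + k)) = 4 + 2*k/(12 + k))
(470 + V(o(1, 6)))² = (470 + 6*(8 + 3)/(12 + 3))² = (470 + 6*11/15)² = (470 + 6*(1/15)*11)² = (470 + 22/5)² = (2372/5)² = 5626384/25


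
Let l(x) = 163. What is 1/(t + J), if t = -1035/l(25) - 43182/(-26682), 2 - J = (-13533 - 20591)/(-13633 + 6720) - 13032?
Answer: 5010964093/65264462462856 ≈ 7.6779e-5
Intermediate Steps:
J = 90069918/6913 (J = 2 - ((-13533 - 20591)/(-13633 + 6720) - 13032) = 2 - (-34124/(-6913) - 13032) = 2 - (-34124*(-1/6913) - 13032) = 2 - (34124/6913 - 13032) = 2 - 1*(-90056092/6913) = 2 + 90056092/6913 = 90069918/6913 ≈ 13029.)
t = -3429534/724861 (t = -1035/163 - 43182/(-26682) = -1035*1/163 - 43182*(-1/26682) = -1035/163 + 7197/4447 = -3429534/724861 ≈ -4.7313)
1/(t + J) = 1/(-3429534/724861 + 90069918/6913) = 1/(65264462462856/5010964093) = 5010964093/65264462462856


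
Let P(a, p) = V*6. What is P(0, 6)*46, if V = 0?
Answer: 0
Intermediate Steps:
P(a, p) = 0 (P(a, p) = 0*6 = 0)
P(0, 6)*46 = 0*46 = 0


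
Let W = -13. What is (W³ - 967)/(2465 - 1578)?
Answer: -3164/887 ≈ -3.5671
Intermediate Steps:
(W³ - 967)/(2465 - 1578) = ((-13)³ - 967)/(2465 - 1578) = (-2197 - 967)/887 = -3164*1/887 = -3164/887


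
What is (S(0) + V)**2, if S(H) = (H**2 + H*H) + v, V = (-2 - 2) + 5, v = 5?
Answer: 36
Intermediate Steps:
V = 1 (V = -4 + 5 = 1)
S(H) = 5 + 2*H**2 (S(H) = (H**2 + H*H) + 5 = (H**2 + H**2) + 5 = 2*H**2 + 5 = 5 + 2*H**2)
(S(0) + V)**2 = ((5 + 2*0**2) + 1)**2 = ((5 + 2*0) + 1)**2 = ((5 + 0) + 1)**2 = (5 + 1)**2 = 6**2 = 36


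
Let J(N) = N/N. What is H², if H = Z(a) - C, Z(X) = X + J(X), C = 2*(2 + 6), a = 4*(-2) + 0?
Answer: 529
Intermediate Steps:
J(N) = 1
a = -8 (a = -8 + 0 = -8)
C = 16 (C = 2*8 = 16)
Z(X) = 1 + X (Z(X) = X + 1 = 1 + X)
H = -23 (H = (1 - 8) - 1*16 = -7 - 16 = -23)
H² = (-23)² = 529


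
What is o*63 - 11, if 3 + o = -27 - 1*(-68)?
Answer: 2383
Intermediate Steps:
o = 38 (o = -3 + (-27 - 1*(-68)) = -3 + (-27 + 68) = -3 + 41 = 38)
o*63 - 11 = 38*63 - 11 = 2394 - 11 = 2383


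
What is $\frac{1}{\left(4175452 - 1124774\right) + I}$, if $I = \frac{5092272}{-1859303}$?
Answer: $\frac{1859303}{5672129665162} \approx 3.278 \cdot 10^{-7}$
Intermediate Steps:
$I = - \frac{5092272}{1859303}$ ($I = 5092272 \left(- \frac{1}{1859303}\right) = - \frac{5092272}{1859303} \approx -2.7388$)
$\frac{1}{\left(4175452 - 1124774\right) + I} = \frac{1}{\left(4175452 - 1124774\right) - \frac{5092272}{1859303}} = \frac{1}{3050678 - \frac{5092272}{1859303}} = \frac{1}{\frac{5672129665162}{1859303}} = \frac{1859303}{5672129665162}$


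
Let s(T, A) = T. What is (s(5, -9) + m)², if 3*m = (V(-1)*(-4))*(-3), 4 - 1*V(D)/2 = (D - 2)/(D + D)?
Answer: 625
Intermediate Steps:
V(D) = 8 - (-2 + D)/D (V(D) = 8 - 2*(D - 2)/(D + D) = 8 - 2*(-2 + D)/(2*D) = 8 - 2*(-2 + D)*1/(2*D) = 8 - (-2 + D)/D)
m = 20 (m = (((7 + 2/(-1))*(-4))*(-3))/3 = (((7 + 2*(-1))*(-4))*(-3))/3 = (((7 - 2)*(-4))*(-3))/3 = ((5*(-4))*(-3))/3 = (-20*(-3))/3 = (⅓)*60 = 20)
(s(5, -9) + m)² = (5 + 20)² = 25² = 625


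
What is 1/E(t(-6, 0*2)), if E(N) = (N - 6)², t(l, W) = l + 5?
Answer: 1/49 ≈ 0.020408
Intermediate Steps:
t(l, W) = 5 + l
E(N) = (-6 + N)²
1/E(t(-6, 0*2)) = 1/((-6 + (5 - 6))²) = 1/((-6 - 1)²) = 1/((-7)²) = 1/49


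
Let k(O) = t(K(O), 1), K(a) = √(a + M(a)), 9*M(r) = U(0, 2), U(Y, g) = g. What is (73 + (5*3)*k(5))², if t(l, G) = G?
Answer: 7744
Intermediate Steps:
M(r) = 2/9 (M(r) = (⅑)*2 = 2/9)
K(a) = √(2/9 + a) (K(a) = √(a + 2/9) = √(2/9 + a))
k(O) = 1
(73 + (5*3)*k(5))² = (73 + (5*3)*1)² = (73 + 15*1)² = (73 + 15)² = 88² = 7744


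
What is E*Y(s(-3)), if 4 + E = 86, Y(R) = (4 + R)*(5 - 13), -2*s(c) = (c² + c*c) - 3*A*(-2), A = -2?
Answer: -656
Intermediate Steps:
s(c) = 6 - c² (s(c) = -((c² + c*c) - 3*(-2)*(-2))/2 = -((c² + c²) + 6*(-2))/2 = -(2*c² - 12)/2 = -(-12 + 2*c²)/2 = 6 - c²)
Y(R) = -32 - 8*R (Y(R) = (4 + R)*(-8) = -32 - 8*R)
E = 82 (E = -4 + 86 = 82)
E*Y(s(-3)) = 82*(-32 - 8*(6 - 1*(-3)²)) = 82*(-32 - 8*(6 - 1*9)) = 82*(-32 - 8*(6 - 9)) = 82*(-32 - 8*(-3)) = 82*(-32 + 24) = 82*(-8) = -656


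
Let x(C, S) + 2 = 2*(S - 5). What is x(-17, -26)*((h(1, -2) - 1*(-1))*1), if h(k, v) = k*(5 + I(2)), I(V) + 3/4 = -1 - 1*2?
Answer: -144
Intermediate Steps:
I(V) = -15/4 (I(V) = -¾ + (-1 - 1*2) = -¾ + (-1 - 2) = -¾ - 3 = -15/4)
h(k, v) = 5*k/4 (h(k, v) = k*(5 - 15/4) = k*(5/4) = 5*k/4)
x(C, S) = -12 + 2*S (x(C, S) = -2 + 2*(S - 5) = -2 + 2*(-5 + S) = -2 + (-10 + 2*S) = -12 + 2*S)
x(-17, -26)*((h(1, -2) - 1*(-1))*1) = (-12 + 2*(-26))*(((5/4)*1 - 1*(-1))*1) = (-12 - 52)*((5/4 + 1)*1) = -144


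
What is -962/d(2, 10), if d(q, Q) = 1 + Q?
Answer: -962/11 ≈ -87.455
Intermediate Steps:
-962/d(2, 10) = -962/(1 + 10) = -962/11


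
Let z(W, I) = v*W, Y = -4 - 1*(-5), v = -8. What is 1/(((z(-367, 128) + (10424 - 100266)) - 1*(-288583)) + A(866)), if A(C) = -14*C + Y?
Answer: 1/189554 ≈ 5.2755e-6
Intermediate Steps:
Y = 1 (Y = -4 + 5 = 1)
z(W, I) = -8*W
A(C) = 1 - 14*C (A(C) = -14*C + 1 = 1 - 14*C)
1/(((z(-367, 128) + (10424 - 100266)) - 1*(-288583)) + A(866)) = 1/(((-8*(-367) + (10424 - 100266)) - 1*(-288583)) + (1 - 14*866)) = 1/(((2936 - 89842) + 288583) + (1 - 12124)) = 1/((-86906 + 288583) - 12123) = 1/(201677 - 12123) = 1/189554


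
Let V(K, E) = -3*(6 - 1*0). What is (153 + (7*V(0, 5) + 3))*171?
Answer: 5130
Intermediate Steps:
V(K, E) = -18 (V(K, E) = -3*(6 + 0) = -3*6 = -18)
(153 + (7*V(0, 5) + 3))*171 = (153 + (7*(-18) + 3))*171 = (153 + (-126 + 3))*171 = (153 - 123)*171 = 30*171 = 5130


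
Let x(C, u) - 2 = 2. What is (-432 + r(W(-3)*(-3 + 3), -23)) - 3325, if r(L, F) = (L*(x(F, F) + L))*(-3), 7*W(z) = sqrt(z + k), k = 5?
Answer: -3757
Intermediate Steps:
x(C, u) = 4 (x(C, u) = 2 + 2 = 4)
W(z) = sqrt(5 + z)/7 (W(z) = sqrt(z + 5)/7 = sqrt(5 + z)/7)
r(L, F) = -3*L*(4 + L) (r(L, F) = (L*(4 + L))*(-3) = -3*L*(4 + L))
(-432 + r(W(-3)*(-3 + 3), -23)) - 3325 = (-432 - 3*(sqrt(5 - 3)/7)*(-3 + 3)*(4 + (sqrt(5 - 3)/7)*(-3 + 3))) - 3325 = (-432 - 3*(sqrt(2)/7)*0*(4 + (sqrt(2)/7)*0)) - 3325 = (-432 - 3*0*(4 + 0)) - 3325 = (-432 - 3*0*4) - 3325 = (-432 + 0) - 3325 = -432 - 3325 = -3757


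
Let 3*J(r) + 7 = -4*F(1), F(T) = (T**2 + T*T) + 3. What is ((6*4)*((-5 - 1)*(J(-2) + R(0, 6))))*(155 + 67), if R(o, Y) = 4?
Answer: 159840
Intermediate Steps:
F(T) = 3 + 2*T**2 (F(T) = (T**2 + T**2) + 3 = 2*T**2 + 3 = 3 + 2*T**2)
J(r) = -9 (J(r) = -7/3 + (-4*(3 + 2*1**2))/3 = -7/3 + (-4*(3 + 2*1))/3 = -7/3 + (-4*(3 + 2))/3 = -7/3 + (-4*5)/3 = -7/3 + (1/3)*(-20) = -7/3 - 20/3 = -9)
((6*4)*((-5 - 1)*(J(-2) + R(0, 6))))*(155 + 67) = ((6*4)*((-5 - 1)*(-9 + 4)))*(155 + 67) = (24*(-6*(-5)))*222 = (24*30)*222 = 720*222 = 159840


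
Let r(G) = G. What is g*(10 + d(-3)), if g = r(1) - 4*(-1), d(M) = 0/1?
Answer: 50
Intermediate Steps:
d(M) = 0 (d(M) = 0*1 = 0)
g = 5 (g = 1 - 4*(-1) = 1 + 4 = 5)
g*(10 + d(-3)) = 5*(10 + 0) = 5*10 = 50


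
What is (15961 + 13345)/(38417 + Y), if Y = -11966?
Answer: 29306/26451 ≈ 1.1079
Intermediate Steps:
(15961 + 13345)/(38417 + Y) = (15961 + 13345)/(38417 - 11966) = 29306/26451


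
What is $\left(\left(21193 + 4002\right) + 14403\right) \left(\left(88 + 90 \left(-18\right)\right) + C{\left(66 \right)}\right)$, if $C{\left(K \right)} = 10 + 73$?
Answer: $-57377502$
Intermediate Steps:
$C{\left(K \right)} = 83$
$\left(\left(21193 + 4002\right) + 14403\right) \left(\left(88 + 90 \left(-18\right)\right) + C{\left(66 \right)}\right) = \left(\left(21193 + 4002\right) + 14403\right) \left(\left(88 + 90 \left(-18\right)\right) + 83\right) = \left(25195 + 14403\right) \left(\left(88 - 1620\right) + 83\right) = 39598 \left(-1532 + 83\right) = 39598 \left(-1449\right) = -57377502$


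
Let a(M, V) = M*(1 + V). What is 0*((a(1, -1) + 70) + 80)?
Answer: 0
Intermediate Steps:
0*((a(1, -1) + 70) + 80) = 0*((1*(1 - 1) + 70) + 80) = 0*((1*0 + 70) + 80) = 0*((0 + 70) + 80) = 0*(70 + 80) = 0*150 = 0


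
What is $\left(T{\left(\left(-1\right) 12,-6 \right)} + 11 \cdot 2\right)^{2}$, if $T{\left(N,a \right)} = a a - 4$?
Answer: $2916$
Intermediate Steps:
$T{\left(N,a \right)} = -4 + a^{2}$ ($T{\left(N,a \right)} = a^{2} - 4 = -4 + a^{2}$)
$\left(T{\left(\left(-1\right) 12,-6 \right)} + 11 \cdot 2\right)^{2} = \left(\left(-4 + \left(-6\right)^{2}\right) + 11 \cdot 2\right)^{2} = \left(\left(-4 + 36\right) + 22\right)^{2} = \left(32 + 22\right)^{2} = 54^{2} = 2916$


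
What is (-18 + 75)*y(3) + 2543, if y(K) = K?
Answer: 2714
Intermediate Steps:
(-18 + 75)*y(3) + 2543 = (-18 + 75)*3 + 2543 = 57*3 + 2543 = 171 + 2543 = 2714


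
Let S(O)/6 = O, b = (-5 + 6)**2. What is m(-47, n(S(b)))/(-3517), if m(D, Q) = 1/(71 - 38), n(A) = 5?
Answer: -1/116061 ≈ -8.6162e-6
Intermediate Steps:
b = 1 (b = 1**2 = 1)
S(O) = 6*O
m(D, Q) = 1/33
m(-47, n(S(b)))/(-3517) = (1/33)/(-3517) = (1/33)*(-1/3517) = -1/116061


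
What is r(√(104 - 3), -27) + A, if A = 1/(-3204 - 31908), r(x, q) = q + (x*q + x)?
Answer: -948025/35112 - 26*√101 ≈ -288.30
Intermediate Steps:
r(x, q) = q + x + q*x (r(x, q) = q + (q*x + x) = q + (x + q*x) = q + x + q*x)
A = -1/35112 (A = 1/(-35112) = -1/35112 ≈ -2.8480e-5)
r(√(104 - 3), -27) + A = (-27 + √(104 - 3) - 27*√(104 - 3)) - 1/35112 = (-27 + √101 - 27*√101) - 1/35112 = (-27 - 26*√101) - 1/35112 = -948025/35112 - 26*√101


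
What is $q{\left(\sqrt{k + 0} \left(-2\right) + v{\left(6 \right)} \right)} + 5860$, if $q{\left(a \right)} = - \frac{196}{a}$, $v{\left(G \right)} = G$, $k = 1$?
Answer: $5811$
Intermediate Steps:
$q{\left(\sqrt{k + 0} \left(-2\right) + v{\left(6 \right)} \right)} + 5860 = - \frac{196}{\sqrt{1 + 0} \left(-2\right) + 6} + 5860 = - \frac{196}{\sqrt{1} \left(-2\right) + 6} + 5860 = - \frac{196}{1 \left(-2\right) + 6} + 5860 = - \frac{196}{-2 + 6} + 5860 = - \frac{196}{4} + 5860 = \left(-196\right) \frac{1}{4} + 5860 = -49 + 5860 = 5811$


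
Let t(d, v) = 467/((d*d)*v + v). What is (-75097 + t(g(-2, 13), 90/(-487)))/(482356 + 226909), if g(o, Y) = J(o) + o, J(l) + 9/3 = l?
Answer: -338163929/3191692500 ≈ -0.10595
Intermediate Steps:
J(l) = -3 + l
g(o, Y) = -3 + 2*o (g(o, Y) = (-3 + o) + o = -3 + 2*o)
t(d, v) = 467/(v + v*d**2) (t(d, v) = 467/(d**2*v + v) = 467/(v*d**2 + v) = 467/(v + v*d**2))
(-75097 + t(g(-2, 13), 90/(-487)))/(482356 + 226909) = (-75097 + 467/(((90/(-487)))*(1 + (-3 + 2*(-2))**2)))/(482356 + 226909) = (-75097 + 467/(((90*(-1/487)))*(1 + (-3 - 4)**2)))/709265 = (-75097 + 467/((-90/487)*(1 + (-7)**2)))*(1/709265) = (-75097 + 467*(-487/90)/(1 + 49))*(1/709265) = (-75097 + 467*(-487/90)/50)*(1/709265) = (-75097 + 467*(-487/90)*(1/50))*(1/709265) = (-75097 - 227429/4500)*(1/709265) = -338163929/4500*1/709265 = -338163929/3191692500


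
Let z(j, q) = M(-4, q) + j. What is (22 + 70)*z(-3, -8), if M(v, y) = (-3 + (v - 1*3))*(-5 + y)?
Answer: 11684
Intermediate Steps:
M(v, y) = (-6 + v)*(-5 + y) (M(v, y) = (-3 + (v - 3))*(-5 + y) = (-3 + (-3 + v))*(-5 + y) = (-6 + v)*(-5 + y))
z(j, q) = 50 + j - 10*q (z(j, q) = (30 - 6*q - 5*(-4) - 4*q) + j = (30 - 6*q + 20 - 4*q) + j = (50 - 10*q) + j = 50 + j - 10*q)
(22 + 70)*z(-3, -8) = (22 + 70)*(50 - 3 - 10*(-8)) = 92*(50 - 3 + 80) = 92*127 = 11684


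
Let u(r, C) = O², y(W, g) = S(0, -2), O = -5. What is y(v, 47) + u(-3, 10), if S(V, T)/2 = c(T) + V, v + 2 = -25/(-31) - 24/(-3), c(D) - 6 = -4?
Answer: 29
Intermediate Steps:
c(D) = 2 (c(D) = 6 - 4 = 2)
v = 211/31 (v = -2 + (-25/(-31) - 24/(-3)) = -2 + (-25*(-1/31) - 24*(-⅓)) = -2 + (25/31 + 8) = -2 + 273/31 = 211/31 ≈ 6.8064)
S(V, T) = 4 + 2*V (S(V, T) = 2*(2 + V) = 4 + 2*V)
y(W, g) = 4 (y(W, g) = 4 + 2*0 = 4 + 0 = 4)
u(r, C) = 25 (u(r, C) = (-5)² = 25)
y(v, 47) + u(-3, 10) = 4 + 25 = 29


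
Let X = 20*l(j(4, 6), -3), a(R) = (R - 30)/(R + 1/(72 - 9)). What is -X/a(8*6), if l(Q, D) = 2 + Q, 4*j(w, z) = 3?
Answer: -166375/1134 ≈ -146.72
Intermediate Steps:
j(w, z) = 3/4 (j(w, z) = (1/4)*3 = 3/4)
a(R) = (-30 + R)/(1/63 + R) (a(R) = (-30 + R)/(R + 1/63) = (-30 + R)/(1/63 + R))
X = 55 (X = 20*(2 + 3/4) = 20*(11/4) = 55)
-X/a(8*6) = -55/(63*(-30 + 8*6)/(1 + 63*(8*6))) = -55/(63*(-30 + 48)/(1 + 63*48)) = -55/(63*18/(1 + 3024)) = -55/(63*18/3025) = -55/(63*(1/3025)*18) = -55/1134/3025 = -55*3025/1134 = -1*166375/1134 = -166375/1134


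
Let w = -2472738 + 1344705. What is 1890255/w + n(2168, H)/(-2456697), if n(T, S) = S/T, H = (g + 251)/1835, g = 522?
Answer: -2052696907549151701/1224972213063370920 ≈ -1.6757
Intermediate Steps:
H = 773/1835 (H = (522 + 251)/1835 = 773*(1/1835) = 773/1835 ≈ 0.42125)
w = -1128033
1890255/w + n(2168, H)/(-2456697) = 1890255/(-1128033) + ((773/1835)/2168)/(-2456697) = 1890255*(-1/1128033) + ((773/1835)*(1/2168))*(-1/2456697) = -630085/376011 + (773/3978280)*(-1/2456697) = -630085/376011 - 773/9773428541160 = -2052696907549151701/1224972213063370920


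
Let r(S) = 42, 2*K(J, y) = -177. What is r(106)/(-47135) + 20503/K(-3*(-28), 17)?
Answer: -1932825244/8342895 ≈ -231.67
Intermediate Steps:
K(J, y) = -177/2 (K(J, y) = (½)*(-177) = -177/2)
r(106)/(-47135) + 20503/K(-3*(-28), 17) = 42/(-47135) + 20503/(-177/2) = 42*(-1/47135) + 20503*(-2/177) = -42/47135 - 41006/177 = -1932825244/8342895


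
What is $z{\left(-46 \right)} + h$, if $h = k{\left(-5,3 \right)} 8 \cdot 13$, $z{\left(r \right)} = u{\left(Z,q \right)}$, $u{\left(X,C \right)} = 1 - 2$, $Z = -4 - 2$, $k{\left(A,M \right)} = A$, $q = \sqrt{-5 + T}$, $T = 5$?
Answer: $-521$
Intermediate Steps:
$q = 0$ ($q = \sqrt{-5 + 5} = \sqrt{0} = 0$)
$Z = -6$
$u{\left(X,C \right)} = -1$ ($u{\left(X,C \right)} = 1 - 2 = -1$)
$z{\left(r \right)} = -1$
$h = -520$ ($h = \left(-5\right) 8 \cdot 13 = \left(-40\right) 13 = -520$)
$z{\left(-46 \right)} + h = -1 - 520 = -521$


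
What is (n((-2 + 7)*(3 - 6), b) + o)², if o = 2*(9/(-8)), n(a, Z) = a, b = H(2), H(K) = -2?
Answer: 4761/16 ≈ 297.56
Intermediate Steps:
b = -2
o = -9/4 (o = 2*(9*(-⅛)) = 2*(-9/8) = -9/4 ≈ -2.2500)
(n((-2 + 7)*(3 - 6), b) + o)² = ((-2 + 7)*(3 - 6) - 9/4)² = (5*(-3) - 9/4)² = (-15 - 9/4)² = (-69/4)² = 4761/16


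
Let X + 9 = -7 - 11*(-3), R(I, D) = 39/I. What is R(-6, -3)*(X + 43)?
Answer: -390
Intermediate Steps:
X = 17 (X = -9 + (-7 - 11*(-3)) = -9 + (-7 + 33) = -9 + 26 = 17)
R(-6, -3)*(X + 43) = (39/(-6))*(17 + 43) = (39*(-⅙))*60 = -13/2*60 = -390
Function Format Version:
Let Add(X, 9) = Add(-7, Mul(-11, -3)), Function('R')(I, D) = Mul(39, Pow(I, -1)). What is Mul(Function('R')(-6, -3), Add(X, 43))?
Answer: -390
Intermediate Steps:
X = 17 (X = Add(-9, Add(-7, Mul(-11, -3))) = Add(-9, Add(-7, 33)) = Add(-9, 26) = 17)
Mul(Function('R')(-6, -3), Add(X, 43)) = Mul(Mul(39, Pow(-6, -1)), Add(17, 43)) = Mul(Mul(39, Rational(-1, 6)), 60) = Mul(Rational(-13, 2), 60) = -390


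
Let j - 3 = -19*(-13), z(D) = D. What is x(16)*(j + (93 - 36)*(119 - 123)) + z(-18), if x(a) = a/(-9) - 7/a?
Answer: -4805/72 ≈ -66.736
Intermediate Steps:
x(a) = -7/a - a/9 (x(a) = a*(-1/9) - 7/a = -a/9 - 7/a = -7/a - a/9)
j = 250 (j = 3 - 19*(-13) = 3 + 247 = 250)
x(16)*(j + (93 - 36)*(119 - 123)) + z(-18) = (-7/16 - 1/9*16)*(250 + (93 - 36)*(119 - 123)) - 18 = (-7*1/16 - 16/9)*(250 + 57*(-4)) - 18 = (-7/16 - 16/9)*(250 - 228) - 18 = -319/144*22 - 18 = -3509/72 - 18 = -4805/72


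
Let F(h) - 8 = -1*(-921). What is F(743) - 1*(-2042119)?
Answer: 2043048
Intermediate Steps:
F(h) = 929 (F(h) = 8 - 1*(-921) = 8 + 921 = 929)
F(743) - 1*(-2042119) = 929 - 1*(-2042119) = 929 + 2042119 = 2043048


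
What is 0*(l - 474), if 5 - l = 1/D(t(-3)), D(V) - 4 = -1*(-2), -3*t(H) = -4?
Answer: 0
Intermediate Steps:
t(H) = 4/3 (t(H) = -⅓*(-4) = 4/3)
D(V) = 6 (D(V) = 4 - 1*(-2) = 4 + 2 = 6)
l = 29/6 (l = 5 - 1/6 = 5 - 1*⅙ = 5 - ⅙ = 29/6 ≈ 4.8333)
0*(l - 474) = 0*(29/6 - 474) = 0*(-2815/6) = 0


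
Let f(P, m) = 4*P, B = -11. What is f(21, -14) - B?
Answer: 95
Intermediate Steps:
f(21, -14) - B = 4*21 - 1*(-11) = 84 + 11 = 95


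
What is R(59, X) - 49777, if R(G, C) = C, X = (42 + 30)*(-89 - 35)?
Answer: -58705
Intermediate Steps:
X = -8928 (X = 72*(-124) = -8928)
R(59, X) - 49777 = -8928 - 49777 = -58705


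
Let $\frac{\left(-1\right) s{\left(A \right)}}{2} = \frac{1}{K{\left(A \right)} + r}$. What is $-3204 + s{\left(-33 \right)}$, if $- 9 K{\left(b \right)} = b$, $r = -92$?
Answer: $- \frac{849054}{265} \approx -3204.0$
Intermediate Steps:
$K{\left(b \right)} = - \frac{b}{9}$
$s{\left(A \right)} = - \frac{2}{-92 - \frac{A}{9}}$ ($s{\left(A \right)} = - \frac{2}{- \frac{A}{9} - 92} = - \frac{2}{-92 - \frac{A}{9}}$)
$-3204 + s{\left(-33 \right)} = -3204 + \frac{18}{828 - 33} = -3204 + \frac{18}{795} = -3204 + 18 \cdot \frac{1}{795} = -3204 + \frac{6}{265} = - \frac{849054}{265}$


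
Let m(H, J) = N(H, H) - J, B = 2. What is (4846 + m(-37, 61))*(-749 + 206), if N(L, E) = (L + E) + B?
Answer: -2559159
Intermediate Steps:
N(L, E) = 2 + E + L (N(L, E) = (L + E) + 2 = (E + L) + 2 = 2 + E + L)
m(H, J) = 2 - J + 2*H (m(H, J) = (2 + H + H) - J = (2 + 2*H) - J = 2 - J + 2*H)
(4846 + m(-37, 61))*(-749 + 206) = (4846 + (2 - 1*61 + 2*(-37)))*(-749 + 206) = (4846 + (2 - 61 - 74))*(-543) = (4846 - 133)*(-543) = 4713*(-543) = -2559159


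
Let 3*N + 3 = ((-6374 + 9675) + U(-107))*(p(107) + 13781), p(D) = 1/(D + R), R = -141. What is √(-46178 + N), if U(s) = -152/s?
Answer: √157350177906/102 ≈ 3889.0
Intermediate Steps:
p(D) = 1/(-141 + D) (p(D) = 1/(D - 141) = 1/(-141 + D))
N = 1547358959/102 (N = -1 + (((-6374 + 9675) - 152/(-107))*(1/(-141 + 107) + 13781))/3 = -1 + ((3301 - 152*(-1/107))*(1/(-34) + 13781))/3 = -1 + ((3301 + 152/107)*(-1/34 + 13781))/3 = -1 + ((353359/107)*(468553/34))/3 = -1 + (⅓)*(1547359061/34) = -1 + 1547359061/102 = 1547358959/102 ≈ 1.5170e+7)
√(-46178 + N) = √(-46178 + 1547358959/102) = √(1542648803/102) = √157350177906/102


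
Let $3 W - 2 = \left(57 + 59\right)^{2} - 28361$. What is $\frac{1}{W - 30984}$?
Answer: $- \frac{3}{107855} \approx -2.7815 \cdot 10^{-5}$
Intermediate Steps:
$W = - \frac{14903}{3}$ ($W = \frac{2}{3} + \frac{\left(57 + 59\right)^{2} - 28361}{3} = \frac{2}{3} + \frac{116^{2} - 28361}{3} = \frac{2}{3} + \frac{13456 - 28361}{3} = \frac{2}{3} + \frac{1}{3} \left(-14905\right) = \frac{2}{3} - \frac{14905}{3} = - \frac{14903}{3} \approx -4967.7$)
$\frac{1}{W - 30984} = \frac{1}{- \frac{14903}{3} - 30984} = \frac{1}{- \frac{107855}{3}} = - \frac{3}{107855}$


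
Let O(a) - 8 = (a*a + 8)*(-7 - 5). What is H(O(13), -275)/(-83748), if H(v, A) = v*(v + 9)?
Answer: -159229/2991 ≈ -53.236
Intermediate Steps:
O(a) = -88 - 12*a² (O(a) = 8 + (a*a + 8)*(-7 - 5) = 8 + (a² + 8)*(-12) = 8 + (8 + a²)*(-12) = 8 + (-96 - 12*a²) = -88 - 12*a²)
H(v, A) = v*(9 + v)
H(O(13), -275)/(-83748) = ((-88 - 12*13²)*(9 + (-88 - 12*13²)))/(-83748) = ((-88 - 12*169)*(9 + (-88 - 12*169)))*(-1/83748) = ((-88 - 2028)*(9 + (-88 - 2028)))*(-1/83748) = -2116*(9 - 2116)*(-1/83748) = -2116*(-2107)*(-1/83748) = 4458412*(-1/83748) = -159229/2991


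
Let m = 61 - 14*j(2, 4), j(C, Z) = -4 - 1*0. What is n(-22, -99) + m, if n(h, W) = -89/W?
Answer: 11672/99 ≈ 117.90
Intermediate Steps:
j(C, Z) = -4 (j(C, Z) = -4 + 0 = -4)
m = 117 (m = 61 - 14*(-4) = 61 + 56 = 117)
n(-22, -99) + m = -89/(-99) + 117 = -89*(-1/99) + 117 = 89/99 + 117 = 11672/99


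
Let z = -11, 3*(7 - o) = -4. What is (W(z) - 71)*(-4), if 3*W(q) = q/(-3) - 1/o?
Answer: 62836/225 ≈ 279.27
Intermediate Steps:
o = 25/3 (o = 7 - ⅓*(-4) = 7 + 4/3 = 25/3 ≈ 8.3333)
W(q) = -1/25 - q/9 (W(q) = (q/(-3) - 1/25/3)/3 = (q*(-⅓) - 1*3/25)/3 = (-q/3 - 3/25)/3 = (-3/25 - q/3)/3 = -1/25 - q/9)
(W(z) - 71)*(-4) = ((-1/25 - ⅑*(-11)) - 71)*(-4) = ((-1/25 + 11/9) - 71)*(-4) = (266/225 - 71)*(-4) = -15709/225*(-4) = 62836/225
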